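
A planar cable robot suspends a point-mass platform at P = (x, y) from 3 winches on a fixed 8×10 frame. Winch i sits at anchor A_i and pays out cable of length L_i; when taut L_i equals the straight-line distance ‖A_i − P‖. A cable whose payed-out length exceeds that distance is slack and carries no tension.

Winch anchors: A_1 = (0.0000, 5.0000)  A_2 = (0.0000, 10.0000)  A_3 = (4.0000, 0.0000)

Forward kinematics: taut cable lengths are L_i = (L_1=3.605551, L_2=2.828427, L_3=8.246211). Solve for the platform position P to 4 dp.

expand ‖A_i−P‖²=L_i² and subtract eq 1 (c_i ≔ ‖A_i‖²−L_i²)
c_1 = 0.0000+25.0000−13.0000 = 12.0000
eq1−eq2 → [0.0000  -10.0000]·P = -80.0000
eq1−eq3 → [-8.0000  10.0000]·P = 64.0000
2×2 solve → P = (2.0000, 8.0000)

(2.0000, 8.0000)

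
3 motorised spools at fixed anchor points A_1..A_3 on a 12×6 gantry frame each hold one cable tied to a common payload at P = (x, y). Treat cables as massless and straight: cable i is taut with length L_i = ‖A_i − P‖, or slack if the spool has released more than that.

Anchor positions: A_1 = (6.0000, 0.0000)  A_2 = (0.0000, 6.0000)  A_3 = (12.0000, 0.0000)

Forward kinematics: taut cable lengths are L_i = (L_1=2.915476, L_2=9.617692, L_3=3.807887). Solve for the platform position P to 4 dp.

each cable: (A_i−P)·(A_i−P) = L_i²; let k_i = ‖A_i‖²−L_i²
k_1 = 36.0000+0.0000−8.5000 = 27.5000
row 1: 12.0000x − 12.0000y = 84.0000  (k_2=-56.5000)
row 2: -12.0000x + 0.0000y = -102.0000  (k_3=129.5000)
Cramer on rows 1–2 → x = 8.5000, y = 1.5000

(8.5000, 1.5000)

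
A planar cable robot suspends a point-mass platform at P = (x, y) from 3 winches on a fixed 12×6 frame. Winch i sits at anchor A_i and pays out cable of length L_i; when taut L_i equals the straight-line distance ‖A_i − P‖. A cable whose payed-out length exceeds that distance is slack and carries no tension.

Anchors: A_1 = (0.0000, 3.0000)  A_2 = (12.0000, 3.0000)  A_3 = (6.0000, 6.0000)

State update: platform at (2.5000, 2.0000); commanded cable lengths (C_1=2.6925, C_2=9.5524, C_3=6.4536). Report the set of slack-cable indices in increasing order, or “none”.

i=1: geometric 2.6926 vs commanded 2.6925 ⇒ taut
i=2: geometric 9.5525 vs commanded 9.5524 ⇒ taut
i=3: geometric 5.3151 vs commanded 6.4536 ⇒ slack

3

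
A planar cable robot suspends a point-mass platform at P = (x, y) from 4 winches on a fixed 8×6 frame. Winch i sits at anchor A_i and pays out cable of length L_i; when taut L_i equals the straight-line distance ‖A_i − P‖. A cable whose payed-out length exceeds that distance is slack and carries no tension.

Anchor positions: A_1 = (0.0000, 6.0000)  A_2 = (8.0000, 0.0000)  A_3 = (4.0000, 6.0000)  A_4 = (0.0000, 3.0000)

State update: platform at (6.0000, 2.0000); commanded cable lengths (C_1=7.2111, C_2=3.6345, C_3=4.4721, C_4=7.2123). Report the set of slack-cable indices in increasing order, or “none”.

2, 4

i=1: geometric 7.2111 vs commanded 7.2111 ⇒ taut
i=2: geometric 2.8284 vs commanded 3.6345 ⇒ slack
i=3: geometric 4.4721 vs commanded 4.4721 ⇒ taut
i=4: geometric 6.0828 vs commanded 7.2123 ⇒ slack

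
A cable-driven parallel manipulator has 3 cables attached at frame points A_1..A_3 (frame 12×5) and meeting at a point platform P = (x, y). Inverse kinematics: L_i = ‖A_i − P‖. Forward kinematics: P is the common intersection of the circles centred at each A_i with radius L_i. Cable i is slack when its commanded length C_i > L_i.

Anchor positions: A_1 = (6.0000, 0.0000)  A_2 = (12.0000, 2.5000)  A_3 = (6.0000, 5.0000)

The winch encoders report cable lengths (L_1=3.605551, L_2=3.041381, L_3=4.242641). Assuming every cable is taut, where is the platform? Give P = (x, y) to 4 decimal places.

expand ‖A_i−P‖²=L_i² and subtract eq 1 (c_i ≔ ‖A_i‖²−L_i²)
c_1 = 36.0000+0.0000−13.0000 = 23.0000
eq1−eq2 → [-12.0000  -5.0000]·P = -118.0000
eq1−eq3 → [0.0000  -10.0000]·P = -20.0000
2×2 solve → P = (9.0000, 2.0000)

(9.0000, 2.0000)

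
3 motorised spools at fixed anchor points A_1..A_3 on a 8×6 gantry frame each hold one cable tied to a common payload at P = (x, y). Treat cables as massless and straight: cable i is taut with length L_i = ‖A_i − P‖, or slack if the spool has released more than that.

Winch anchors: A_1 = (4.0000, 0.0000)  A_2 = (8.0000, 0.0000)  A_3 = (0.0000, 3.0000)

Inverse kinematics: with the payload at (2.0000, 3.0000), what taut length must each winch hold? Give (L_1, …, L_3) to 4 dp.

L_1: Δ = A_1−P = (2.0000, -3.0000) → ‖Δ‖ = √13.0000 = 3.6056
L_2: Δ = A_2−P = (6.0000, -3.0000) → ‖Δ‖ = √45.0000 = 6.7082
L_3: Δ = A_3−P = (-2.0000, 0.0000) → ‖Δ‖ = √4.0000 = 2.0000

(3.6056, 6.7082, 2.0000)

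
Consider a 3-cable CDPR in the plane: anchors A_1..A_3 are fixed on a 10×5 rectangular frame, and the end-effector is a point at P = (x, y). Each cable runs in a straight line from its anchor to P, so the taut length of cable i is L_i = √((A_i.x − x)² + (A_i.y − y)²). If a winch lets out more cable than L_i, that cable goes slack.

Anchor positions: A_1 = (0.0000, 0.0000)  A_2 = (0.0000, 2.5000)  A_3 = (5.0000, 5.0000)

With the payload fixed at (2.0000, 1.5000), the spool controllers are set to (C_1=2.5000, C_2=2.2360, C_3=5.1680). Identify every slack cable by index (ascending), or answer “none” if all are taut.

cable 1: √((-2.0000)²+(-1.5000)²)=2.5000, C_1=2.5000: taut
cable 2: √((-2.0000)²+(1.0000)²)=2.2361, C_2=2.2360: taut
cable 3: √((3.0000)²+(3.5000)²)=4.6098, C_3=5.1680: slack

3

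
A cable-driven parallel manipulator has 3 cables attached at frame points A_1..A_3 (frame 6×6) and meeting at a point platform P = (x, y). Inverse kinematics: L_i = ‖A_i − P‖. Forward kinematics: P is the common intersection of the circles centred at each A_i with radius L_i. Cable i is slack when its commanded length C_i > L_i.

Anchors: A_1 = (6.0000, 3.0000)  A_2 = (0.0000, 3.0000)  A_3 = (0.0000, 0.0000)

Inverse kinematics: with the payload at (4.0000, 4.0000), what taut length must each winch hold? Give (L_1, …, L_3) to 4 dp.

L_1: Δ = A_1−P = (2.0000, -1.0000) → ‖Δ‖ = √5.0000 = 2.2361
L_2: Δ = A_2−P = (-4.0000, -1.0000) → ‖Δ‖ = √17.0000 = 4.1231
L_3: Δ = A_3−P = (-4.0000, -4.0000) → ‖Δ‖ = √32.0000 = 5.6569

(2.2361, 4.1231, 5.6569)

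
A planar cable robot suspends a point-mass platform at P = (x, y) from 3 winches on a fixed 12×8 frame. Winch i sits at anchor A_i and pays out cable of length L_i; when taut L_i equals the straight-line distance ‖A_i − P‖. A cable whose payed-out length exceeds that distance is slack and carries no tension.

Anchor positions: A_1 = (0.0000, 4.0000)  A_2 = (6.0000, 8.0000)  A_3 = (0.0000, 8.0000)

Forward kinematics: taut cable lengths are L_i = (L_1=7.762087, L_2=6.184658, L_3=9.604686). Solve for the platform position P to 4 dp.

(7.5000, 2.0000)

each cable: (A_i−P)·(A_i−P) = L_i²; let c_i = ‖A_i‖²−L_i²
c_1 = 0.0000+16.0000−60.2500 = -44.2500
row 1: -12.0000x − 8.0000y = -106.0000  (c_2=61.7500)
row 2: 0.0000x − 8.0000y = -16.0000  (c_3=-28.2500)
Cramer on rows 1–2 → x = 7.5000, y = 2.0000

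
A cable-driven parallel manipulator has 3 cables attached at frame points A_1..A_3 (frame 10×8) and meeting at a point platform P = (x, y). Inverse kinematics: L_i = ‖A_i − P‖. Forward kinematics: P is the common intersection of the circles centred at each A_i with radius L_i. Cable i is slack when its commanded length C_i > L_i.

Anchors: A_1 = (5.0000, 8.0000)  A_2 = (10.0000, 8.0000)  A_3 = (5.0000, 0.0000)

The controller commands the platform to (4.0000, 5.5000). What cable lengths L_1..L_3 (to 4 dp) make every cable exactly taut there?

(2.6926, 6.5000, 5.5902)

cable 1: Δx=1.0000, Δy=2.5000; L_1 = √(Δx²+Δy²) = 2.6926
cable 2: Δx=6.0000, Δy=2.5000; L_2 = √(Δx²+Δy²) = 6.5000
cable 3: Δx=1.0000, Δy=-5.5000; L_3 = √(Δx²+Δy²) = 5.5902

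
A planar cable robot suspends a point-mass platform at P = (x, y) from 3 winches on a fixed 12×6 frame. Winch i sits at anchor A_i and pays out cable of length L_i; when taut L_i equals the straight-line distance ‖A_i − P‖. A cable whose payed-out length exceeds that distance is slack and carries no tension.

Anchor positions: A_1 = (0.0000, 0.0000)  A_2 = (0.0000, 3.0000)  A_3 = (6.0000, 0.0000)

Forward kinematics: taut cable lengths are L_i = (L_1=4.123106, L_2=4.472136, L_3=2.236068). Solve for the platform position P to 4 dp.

(4.0000, 1.0000)

circle eqns → linear via eq_j − eq_1; set q_j = A_j·A_j − L_j²
q_1 = 0.0000+0.0000−17.0000 = -17.0000
0.0000·x − 6.0000·y = q_1−q_2 = -6.0000
-12.0000·x + 0.0000·y = q_1−q_3 = -48.0000
solve first two rows → x=4.0000, y=1.0000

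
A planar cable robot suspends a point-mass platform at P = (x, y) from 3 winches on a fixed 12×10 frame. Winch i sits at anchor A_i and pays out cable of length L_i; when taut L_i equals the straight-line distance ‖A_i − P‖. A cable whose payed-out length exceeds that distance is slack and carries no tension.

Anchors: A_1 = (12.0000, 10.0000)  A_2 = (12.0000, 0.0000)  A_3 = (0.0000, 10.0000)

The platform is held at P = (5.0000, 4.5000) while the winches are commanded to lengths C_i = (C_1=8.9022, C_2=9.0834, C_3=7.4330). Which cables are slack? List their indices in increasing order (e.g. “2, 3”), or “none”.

2

cable 1: L_1 = ‖A_1−P‖ = 8.9022;  C_1 = 8.9022 → taut
cable 2: L_2 = ‖A_2−P‖ = 8.3217;  C_2 = 9.0834 → slack
cable 3: L_3 = ‖A_3−P‖ = 7.4330;  C_3 = 7.4330 → taut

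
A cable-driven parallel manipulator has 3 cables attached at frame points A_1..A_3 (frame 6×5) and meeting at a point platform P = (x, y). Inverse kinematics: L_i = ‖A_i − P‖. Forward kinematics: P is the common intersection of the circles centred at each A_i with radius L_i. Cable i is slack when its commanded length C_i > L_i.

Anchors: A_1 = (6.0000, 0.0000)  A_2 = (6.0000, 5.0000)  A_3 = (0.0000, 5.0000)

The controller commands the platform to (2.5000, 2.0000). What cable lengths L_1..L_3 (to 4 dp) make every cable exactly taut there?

(4.0311, 4.6098, 3.9051)

cable 1: Δx=3.5000, Δy=-2.0000; L_1 = √(Δx²+Δy²) = 4.0311
cable 2: Δx=3.5000, Δy=3.0000; L_2 = √(Δx²+Δy²) = 4.6098
cable 3: Δx=-2.5000, Δy=3.0000; L_3 = √(Δx²+Δy²) = 3.9051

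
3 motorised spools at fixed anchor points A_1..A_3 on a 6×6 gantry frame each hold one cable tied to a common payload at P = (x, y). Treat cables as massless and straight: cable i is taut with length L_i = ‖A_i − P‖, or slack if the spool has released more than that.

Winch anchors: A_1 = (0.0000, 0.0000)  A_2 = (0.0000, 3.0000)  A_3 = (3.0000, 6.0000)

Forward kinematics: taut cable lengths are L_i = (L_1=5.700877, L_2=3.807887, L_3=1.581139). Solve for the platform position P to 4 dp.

circle eqns → linear via eq_j − eq_1; set k_j = A_j·A_j − L_j²
k_1 = 0.0000+0.0000−32.5000 = -32.5000
0.0000·x − 6.0000·y = k_1−k_2 = -27.0000
-6.0000·x − 12.0000·y = k_1−k_3 = -75.0000
solve first two rows → x=3.5000, y=4.5000

(3.5000, 4.5000)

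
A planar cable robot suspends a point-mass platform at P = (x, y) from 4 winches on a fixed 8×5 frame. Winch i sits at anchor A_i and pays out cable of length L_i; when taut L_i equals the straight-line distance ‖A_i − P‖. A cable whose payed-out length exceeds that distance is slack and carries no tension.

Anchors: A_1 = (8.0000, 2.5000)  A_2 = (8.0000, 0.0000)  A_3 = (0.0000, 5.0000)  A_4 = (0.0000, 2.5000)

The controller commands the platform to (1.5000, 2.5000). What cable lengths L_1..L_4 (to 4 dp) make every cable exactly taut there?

(6.5000, 6.9642, 2.9155, 1.5000)

L_1 = √((8.0000−1.5000)² + (2.5000−2.5000)²) = 6.5000
L_2 = √((8.0000−1.5000)² + (0.0000−2.5000)²) = 6.9642
L_3 = √((0.0000−1.5000)² + (5.0000−2.5000)²) = 2.9155
L_4 = √((0.0000−1.5000)² + (2.5000−2.5000)²) = 1.5000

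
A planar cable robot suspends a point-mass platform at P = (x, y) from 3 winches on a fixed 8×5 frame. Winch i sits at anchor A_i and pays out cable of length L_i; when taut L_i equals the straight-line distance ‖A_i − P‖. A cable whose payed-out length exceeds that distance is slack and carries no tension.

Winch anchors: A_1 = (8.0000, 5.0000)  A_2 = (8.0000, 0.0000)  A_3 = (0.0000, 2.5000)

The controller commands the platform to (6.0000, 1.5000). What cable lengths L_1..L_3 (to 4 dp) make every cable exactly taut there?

L_1 = √((8.0000−6.0000)² + (5.0000−1.5000)²) = 4.0311
L_2 = √((8.0000−6.0000)² + (0.0000−1.5000)²) = 2.5000
L_3 = √((0.0000−6.0000)² + (2.5000−1.5000)²) = 6.0828

(4.0311, 2.5000, 6.0828)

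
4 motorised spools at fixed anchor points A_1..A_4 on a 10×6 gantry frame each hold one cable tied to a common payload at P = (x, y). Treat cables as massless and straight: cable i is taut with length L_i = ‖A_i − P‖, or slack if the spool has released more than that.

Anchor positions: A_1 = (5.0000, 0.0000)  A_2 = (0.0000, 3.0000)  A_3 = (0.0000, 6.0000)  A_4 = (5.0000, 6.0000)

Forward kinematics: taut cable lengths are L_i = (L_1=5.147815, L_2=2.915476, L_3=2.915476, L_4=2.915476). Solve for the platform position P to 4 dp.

each cable: (A_i−P)·(A_i−P) = L_i²; let q_i = ‖A_i‖²−L_i²
q_1 = 25.0000+0.0000−26.5000 = -1.5000
row 1: 10.0000x − 6.0000y = -2.0000  (q_2=0.5000)
row 2: 10.0000x − 12.0000y = -29.0000  (q_3=27.5000)
row 3: 0.0000x − 12.0000y = -54.0000  (q_4=52.5000)
Cramer on rows 1–2 → x = 2.5000, y = 4.5000
check cable 4: ‖A_4−P‖² = 8.5000 ≈ L_4² = 8.5000 ✓

(2.5000, 4.5000)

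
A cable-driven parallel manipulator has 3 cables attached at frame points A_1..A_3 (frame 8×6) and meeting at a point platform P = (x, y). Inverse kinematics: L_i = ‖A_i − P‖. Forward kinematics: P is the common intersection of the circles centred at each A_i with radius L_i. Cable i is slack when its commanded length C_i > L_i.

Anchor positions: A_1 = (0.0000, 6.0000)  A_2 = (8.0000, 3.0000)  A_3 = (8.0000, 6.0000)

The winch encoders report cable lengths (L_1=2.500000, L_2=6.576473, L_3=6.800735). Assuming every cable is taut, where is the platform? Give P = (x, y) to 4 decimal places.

each cable: (A_i−P)·(A_i−P) = L_i²; let q_i = ‖A_i‖²−L_i²
q_1 = 0.0000+36.0000−6.2500 = 29.7500
row 1: -16.0000x + 6.0000y = 0.0000  (q_2=29.7500)
row 2: -16.0000x + 0.0000y = -24.0000  (q_3=53.7500)
Cramer on rows 1–2 → x = 1.5000, y = 4.0000

(1.5000, 4.0000)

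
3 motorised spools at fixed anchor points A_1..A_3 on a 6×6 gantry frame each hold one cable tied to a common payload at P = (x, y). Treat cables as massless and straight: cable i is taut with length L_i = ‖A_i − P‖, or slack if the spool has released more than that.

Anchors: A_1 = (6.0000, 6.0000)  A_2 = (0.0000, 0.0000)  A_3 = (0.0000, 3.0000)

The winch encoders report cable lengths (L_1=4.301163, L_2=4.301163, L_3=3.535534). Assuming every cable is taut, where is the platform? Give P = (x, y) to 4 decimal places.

(3.5000, 2.5000)

expand ‖A_i−P‖²=L_i² and subtract eq 1 (k_i ≔ ‖A_i‖²−L_i²)
k_1 = 36.0000+36.0000−18.5000 = 53.5000
eq1−eq2 → [12.0000  12.0000]·P = 72.0000
eq1−eq3 → [12.0000  6.0000]·P = 57.0000
2×2 solve → P = (3.5000, 2.5000)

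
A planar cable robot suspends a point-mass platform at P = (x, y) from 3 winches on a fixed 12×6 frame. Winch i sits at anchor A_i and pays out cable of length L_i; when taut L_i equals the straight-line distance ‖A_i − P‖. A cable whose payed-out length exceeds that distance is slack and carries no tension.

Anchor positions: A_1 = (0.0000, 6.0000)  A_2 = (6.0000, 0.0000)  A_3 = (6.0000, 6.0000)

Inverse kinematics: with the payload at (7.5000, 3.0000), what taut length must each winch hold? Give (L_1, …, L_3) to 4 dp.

(8.0777, 3.3541, 3.3541)

L_1: Δ = A_1−P = (-7.5000, 3.0000) → ‖Δ‖ = √65.2500 = 8.0777
L_2: Δ = A_2−P = (-1.5000, -3.0000) → ‖Δ‖ = √11.2500 = 3.3541
L_3: Δ = A_3−P = (-1.5000, 3.0000) → ‖Δ‖ = √11.2500 = 3.3541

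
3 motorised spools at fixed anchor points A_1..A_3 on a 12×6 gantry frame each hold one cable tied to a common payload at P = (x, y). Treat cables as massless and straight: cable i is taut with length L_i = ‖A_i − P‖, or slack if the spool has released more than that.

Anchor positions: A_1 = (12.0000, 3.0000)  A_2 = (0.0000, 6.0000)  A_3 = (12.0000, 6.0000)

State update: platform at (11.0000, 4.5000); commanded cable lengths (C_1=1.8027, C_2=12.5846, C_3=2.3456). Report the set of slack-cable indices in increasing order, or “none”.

cable 1: √((1.0000)²+(-1.5000)²)=1.8028, C_1=1.8027: taut
cable 2: √((-11.0000)²+(1.5000)²)=11.1018, C_2=12.5846: slack
cable 3: √((1.0000)²+(1.5000)²)=1.8028, C_3=2.3456: slack

2, 3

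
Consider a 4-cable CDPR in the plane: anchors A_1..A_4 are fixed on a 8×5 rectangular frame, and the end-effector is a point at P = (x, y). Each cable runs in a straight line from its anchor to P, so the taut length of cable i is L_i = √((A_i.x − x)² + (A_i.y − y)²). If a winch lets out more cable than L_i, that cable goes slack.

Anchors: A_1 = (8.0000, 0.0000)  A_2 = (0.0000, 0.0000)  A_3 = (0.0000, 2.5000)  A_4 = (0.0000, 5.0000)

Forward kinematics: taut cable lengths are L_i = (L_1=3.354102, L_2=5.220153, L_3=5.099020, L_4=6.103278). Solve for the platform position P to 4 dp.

expand ‖A_i−P‖²=L_i² and subtract eq 1 (k_i ≔ ‖A_i‖²−L_i²)
k_1 = 64.0000+0.0000−11.2500 = 52.7500
eq1−eq2 → [16.0000  0.0000]·P = 80.0000
eq1−eq3 → [16.0000  -5.0000]·P = 72.5000
eq1−eq4 → [16.0000  -10.0000]·P = 65.0000
2×2 solve → P = (5.0000, 1.5000)
check cable 4: ‖A_4−P‖² = 37.2500 ≈ L_4² = 37.2500 ✓

(5.0000, 1.5000)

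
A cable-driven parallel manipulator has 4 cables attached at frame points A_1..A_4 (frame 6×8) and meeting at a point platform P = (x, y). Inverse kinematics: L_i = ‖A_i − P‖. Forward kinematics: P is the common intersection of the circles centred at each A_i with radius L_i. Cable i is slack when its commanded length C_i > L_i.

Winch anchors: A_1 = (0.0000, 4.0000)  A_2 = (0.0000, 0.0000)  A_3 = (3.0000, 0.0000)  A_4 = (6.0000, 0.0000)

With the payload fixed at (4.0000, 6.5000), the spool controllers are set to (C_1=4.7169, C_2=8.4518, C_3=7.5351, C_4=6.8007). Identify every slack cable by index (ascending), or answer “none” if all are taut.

cable 1: √((-4.0000)²+(-2.5000)²)=4.7170, C_1=4.7169: taut
cable 2: √((-4.0000)²+(-6.5000)²)=7.6322, C_2=8.4518: slack
cable 3: √((-1.0000)²+(-6.5000)²)=6.5765, C_3=7.5351: slack
cable 4: √((2.0000)²+(-6.5000)²)=6.8007, C_4=6.8007: taut

2, 3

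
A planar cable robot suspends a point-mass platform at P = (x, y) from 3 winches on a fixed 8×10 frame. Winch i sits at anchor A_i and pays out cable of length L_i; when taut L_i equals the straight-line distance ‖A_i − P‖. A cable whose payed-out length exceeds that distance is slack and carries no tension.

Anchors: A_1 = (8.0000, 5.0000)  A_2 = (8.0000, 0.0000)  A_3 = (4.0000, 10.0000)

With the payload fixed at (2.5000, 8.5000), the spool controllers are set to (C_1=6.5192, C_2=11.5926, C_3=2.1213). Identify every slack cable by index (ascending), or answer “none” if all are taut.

2

i=1: geometric 6.5192 vs commanded 6.5192 ⇒ taut
i=2: geometric 10.1242 vs commanded 11.5926 ⇒ slack
i=3: geometric 2.1213 vs commanded 2.1213 ⇒ taut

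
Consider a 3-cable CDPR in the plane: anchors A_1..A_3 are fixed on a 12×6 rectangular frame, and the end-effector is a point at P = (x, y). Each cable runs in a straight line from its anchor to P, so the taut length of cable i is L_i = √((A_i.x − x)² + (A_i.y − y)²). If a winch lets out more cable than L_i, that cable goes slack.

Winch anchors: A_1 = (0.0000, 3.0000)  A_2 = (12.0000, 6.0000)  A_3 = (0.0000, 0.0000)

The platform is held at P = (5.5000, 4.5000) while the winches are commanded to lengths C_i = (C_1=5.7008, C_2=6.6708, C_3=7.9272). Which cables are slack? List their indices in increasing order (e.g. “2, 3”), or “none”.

3

i=1: geometric 5.7009 vs commanded 5.7008 ⇒ taut
i=2: geometric 6.6708 vs commanded 6.6708 ⇒ taut
i=3: geometric 7.1063 vs commanded 7.9272 ⇒ slack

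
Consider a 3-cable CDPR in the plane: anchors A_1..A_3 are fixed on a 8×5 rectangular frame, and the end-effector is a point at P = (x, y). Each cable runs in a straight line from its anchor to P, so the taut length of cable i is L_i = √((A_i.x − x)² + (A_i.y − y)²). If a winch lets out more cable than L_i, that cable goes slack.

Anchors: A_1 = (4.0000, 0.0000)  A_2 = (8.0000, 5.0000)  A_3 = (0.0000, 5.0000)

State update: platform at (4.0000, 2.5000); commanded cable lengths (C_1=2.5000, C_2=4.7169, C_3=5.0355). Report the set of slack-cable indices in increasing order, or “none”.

3

cable 1: L_1 = ‖A_1−P‖ = 2.5000;  C_1 = 2.5000 → taut
cable 2: L_2 = ‖A_2−P‖ = 4.7170;  C_2 = 4.7169 → taut
cable 3: L_3 = ‖A_3−P‖ = 4.7170;  C_3 = 5.0355 → slack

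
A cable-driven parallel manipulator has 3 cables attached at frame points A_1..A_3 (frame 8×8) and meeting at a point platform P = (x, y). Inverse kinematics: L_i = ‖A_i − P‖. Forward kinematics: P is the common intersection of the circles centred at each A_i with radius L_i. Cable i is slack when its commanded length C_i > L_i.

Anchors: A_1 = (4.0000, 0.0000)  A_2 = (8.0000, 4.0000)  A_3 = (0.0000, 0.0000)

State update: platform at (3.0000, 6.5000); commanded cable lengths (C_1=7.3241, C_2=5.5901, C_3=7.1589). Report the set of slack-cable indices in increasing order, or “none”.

1

cable 1: L_1 = ‖A_1−P‖ = 6.5765;  C_1 = 7.3241 → slack
cable 2: L_2 = ‖A_2−P‖ = 5.5902;  C_2 = 5.5901 → taut
cable 3: L_3 = ‖A_3−P‖ = 7.1589;  C_3 = 7.1589 → taut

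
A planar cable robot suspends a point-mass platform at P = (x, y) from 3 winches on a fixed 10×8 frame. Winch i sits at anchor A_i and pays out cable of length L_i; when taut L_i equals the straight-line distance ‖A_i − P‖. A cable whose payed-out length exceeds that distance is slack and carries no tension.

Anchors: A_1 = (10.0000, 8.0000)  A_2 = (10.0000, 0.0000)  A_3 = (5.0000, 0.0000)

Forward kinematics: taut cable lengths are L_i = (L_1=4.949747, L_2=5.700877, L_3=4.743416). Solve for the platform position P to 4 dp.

circle eqns → linear via eq_j − eq_1; set k_j = A_j·A_j − L_j²
k_1 = 100.0000+64.0000−24.5000 = 139.5000
0.0000·x + 16.0000·y = k_1−k_2 = 72.0000
10.0000·x + 16.0000·y = k_1−k_3 = 137.0000
solve first two rows → x=6.5000, y=4.5000

(6.5000, 4.5000)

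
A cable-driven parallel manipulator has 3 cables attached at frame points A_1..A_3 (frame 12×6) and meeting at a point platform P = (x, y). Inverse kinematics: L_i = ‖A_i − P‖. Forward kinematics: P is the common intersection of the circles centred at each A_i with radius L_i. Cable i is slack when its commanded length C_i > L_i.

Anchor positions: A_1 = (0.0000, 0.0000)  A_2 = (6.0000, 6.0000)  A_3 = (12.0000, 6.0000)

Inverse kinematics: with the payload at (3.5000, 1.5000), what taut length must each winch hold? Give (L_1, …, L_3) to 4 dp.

(3.8079, 5.1478, 9.6177)

cable 1: Δx=-3.5000, Δy=-1.5000; L_1 = √(Δx²+Δy²) = 3.8079
cable 2: Δx=2.5000, Δy=4.5000; L_2 = √(Δx²+Δy²) = 5.1478
cable 3: Δx=8.5000, Δy=4.5000; L_3 = √(Δx²+Δy²) = 9.6177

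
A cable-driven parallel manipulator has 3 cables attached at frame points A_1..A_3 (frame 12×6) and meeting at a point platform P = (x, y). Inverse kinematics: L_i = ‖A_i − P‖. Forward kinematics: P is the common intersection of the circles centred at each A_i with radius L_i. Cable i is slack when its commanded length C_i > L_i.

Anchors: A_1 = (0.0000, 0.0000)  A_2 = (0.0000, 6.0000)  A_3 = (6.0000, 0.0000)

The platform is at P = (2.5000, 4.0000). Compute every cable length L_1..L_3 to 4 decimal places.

(4.7170, 3.2016, 5.3151)

cable 1: Δx=-2.5000, Δy=-4.0000; L_1 = √(Δx²+Δy²) = 4.7170
cable 2: Δx=-2.5000, Δy=2.0000; L_2 = √(Δx²+Δy²) = 3.2016
cable 3: Δx=3.5000, Δy=-4.0000; L_3 = √(Δx²+Δy²) = 5.3151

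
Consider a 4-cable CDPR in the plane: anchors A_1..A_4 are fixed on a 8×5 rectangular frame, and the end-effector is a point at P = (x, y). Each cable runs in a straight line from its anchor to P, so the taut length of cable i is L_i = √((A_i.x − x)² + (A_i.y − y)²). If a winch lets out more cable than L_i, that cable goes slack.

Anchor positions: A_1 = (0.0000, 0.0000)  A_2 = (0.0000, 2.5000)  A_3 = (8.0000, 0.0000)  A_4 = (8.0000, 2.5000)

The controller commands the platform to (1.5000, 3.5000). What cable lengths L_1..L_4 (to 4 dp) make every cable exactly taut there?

(3.8079, 1.8028, 7.3824, 6.5765)

L_1 = √((0.0000−1.5000)² + (0.0000−3.5000)²) = 3.8079
L_2 = √((0.0000−1.5000)² + (2.5000−3.5000)²) = 1.8028
L_3 = √((8.0000−1.5000)² + (0.0000−3.5000)²) = 7.3824
L_4 = √((8.0000−1.5000)² + (2.5000−3.5000)²) = 6.5765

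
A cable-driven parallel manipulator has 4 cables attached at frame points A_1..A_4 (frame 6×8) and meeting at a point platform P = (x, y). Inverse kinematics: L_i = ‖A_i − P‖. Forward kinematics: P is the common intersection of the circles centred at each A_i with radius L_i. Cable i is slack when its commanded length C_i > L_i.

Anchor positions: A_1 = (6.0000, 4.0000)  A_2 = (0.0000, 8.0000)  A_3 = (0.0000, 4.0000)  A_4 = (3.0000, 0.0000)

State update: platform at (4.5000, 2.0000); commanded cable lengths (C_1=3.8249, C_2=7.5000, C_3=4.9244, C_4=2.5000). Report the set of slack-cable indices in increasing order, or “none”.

i=1: geometric 2.5000 vs commanded 3.8249 ⇒ slack
i=2: geometric 7.5000 vs commanded 7.5000 ⇒ taut
i=3: geometric 4.9244 vs commanded 4.9244 ⇒ taut
i=4: geometric 2.5000 vs commanded 2.5000 ⇒ taut

1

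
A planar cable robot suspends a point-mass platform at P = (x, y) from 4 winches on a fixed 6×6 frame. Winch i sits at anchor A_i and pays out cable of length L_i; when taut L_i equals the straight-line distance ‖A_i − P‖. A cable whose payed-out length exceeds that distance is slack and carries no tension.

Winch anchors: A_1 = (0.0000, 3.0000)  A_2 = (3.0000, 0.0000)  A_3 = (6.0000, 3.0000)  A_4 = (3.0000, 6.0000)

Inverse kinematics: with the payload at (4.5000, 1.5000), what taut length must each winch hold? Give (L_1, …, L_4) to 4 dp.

L_1: Δ = A_1−P = (-4.5000, 1.5000) → ‖Δ‖ = √22.5000 = 4.7434
L_2: Δ = A_2−P = (-1.5000, -1.5000) → ‖Δ‖ = √4.5000 = 2.1213
L_3: Δ = A_3−P = (1.5000, 1.5000) → ‖Δ‖ = √4.5000 = 2.1213
L_4: Δ = A_4−P = (-1.5000, 4.5000) → ‖Δ‖ = √22.5000 = 4.7434

(4.7434, 2.1213, 2.1213, 4.7434)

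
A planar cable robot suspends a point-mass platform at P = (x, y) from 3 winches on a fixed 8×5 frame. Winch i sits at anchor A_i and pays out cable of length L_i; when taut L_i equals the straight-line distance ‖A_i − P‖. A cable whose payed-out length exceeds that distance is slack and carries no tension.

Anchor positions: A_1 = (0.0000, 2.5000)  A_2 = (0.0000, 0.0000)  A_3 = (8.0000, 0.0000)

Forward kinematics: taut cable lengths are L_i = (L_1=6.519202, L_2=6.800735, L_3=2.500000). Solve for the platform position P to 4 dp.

each cable: (A_i−P)·(A_i−P) = L_i²; let k_i = ‖A_i‖²−L_i²
k_1 = 0.0000+6.2500−42.5000 = -36.2500
row 1: 0.0000x + 5.0000y = 10.0000  (k_2=-46.2500)
row 2: -16.0000x + 5.0000y = -94.0000  (k_3=57.7500)
Cramer on rows 1–2 → x = 6.5000, y = 2.0000

(6.5000, 2.0000)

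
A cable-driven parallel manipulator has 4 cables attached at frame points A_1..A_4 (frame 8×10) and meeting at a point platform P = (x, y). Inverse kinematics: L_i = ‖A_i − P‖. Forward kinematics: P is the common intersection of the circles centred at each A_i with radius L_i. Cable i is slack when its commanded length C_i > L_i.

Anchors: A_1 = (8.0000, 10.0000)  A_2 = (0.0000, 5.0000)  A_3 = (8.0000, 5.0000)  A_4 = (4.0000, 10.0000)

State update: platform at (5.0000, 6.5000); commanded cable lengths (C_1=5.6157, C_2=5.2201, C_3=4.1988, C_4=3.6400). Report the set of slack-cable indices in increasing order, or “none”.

cable 1: √((3.0000)²+(3.5000)²)=4.6098, C_1=5.6157: slack
cable 2: √((-5.0000)²+(-1.5000)²)=5.2202, C_2=5.2201: taut
cable 3: √((3.0000)²+(-1.5000)²)=3.3541, C_3=4.1988: slack
cable 4: √((-1.0000)²+(3.5000)²)=3.6401, C_4=3.6400: taut

1, 3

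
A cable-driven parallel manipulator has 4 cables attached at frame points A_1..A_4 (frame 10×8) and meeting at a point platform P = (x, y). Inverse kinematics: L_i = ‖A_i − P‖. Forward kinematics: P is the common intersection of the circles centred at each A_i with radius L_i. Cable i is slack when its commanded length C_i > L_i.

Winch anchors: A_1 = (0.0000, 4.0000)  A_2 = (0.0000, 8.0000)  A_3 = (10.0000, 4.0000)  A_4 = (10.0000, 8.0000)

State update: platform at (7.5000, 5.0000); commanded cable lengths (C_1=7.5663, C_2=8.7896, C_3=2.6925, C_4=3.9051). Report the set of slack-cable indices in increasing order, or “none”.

2

i=1: geometric 7.5664 vs commanded 7.5663 ⇒ taut
i=2: geometric 8.0777 vs commanded 8.7896 ⇒ slack
i=3: geometric 2.6926 vs commanded 2.6925 ⇒ taut
i=4: geometric 3.9051 vs commanded 3.9051 ⇒ taut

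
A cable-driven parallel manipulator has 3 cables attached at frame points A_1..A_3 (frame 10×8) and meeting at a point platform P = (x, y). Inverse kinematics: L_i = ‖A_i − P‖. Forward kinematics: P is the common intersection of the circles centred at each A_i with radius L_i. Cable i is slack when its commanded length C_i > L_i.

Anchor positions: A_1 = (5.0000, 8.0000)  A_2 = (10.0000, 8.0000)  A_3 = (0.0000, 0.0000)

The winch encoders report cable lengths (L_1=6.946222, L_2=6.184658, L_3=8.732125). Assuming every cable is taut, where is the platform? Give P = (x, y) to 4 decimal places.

each cable: (A_i−P)·(A_i−P) = L_i²; let k_i = ‖A_i‖²−L_i²
k_1 = 25.0000+64.0000−48.2500 = 40.7500
row 1: -10.0000x + 0.0000y = -85.0000  (k_2=125.7500)
row 2: 10.0000x + 16.0000y = 117.0000  (k_3=-76.2500)
Cramer on rows 1–2 → x = 8.5000, y = 2.0000

(8.5000, 2.0000)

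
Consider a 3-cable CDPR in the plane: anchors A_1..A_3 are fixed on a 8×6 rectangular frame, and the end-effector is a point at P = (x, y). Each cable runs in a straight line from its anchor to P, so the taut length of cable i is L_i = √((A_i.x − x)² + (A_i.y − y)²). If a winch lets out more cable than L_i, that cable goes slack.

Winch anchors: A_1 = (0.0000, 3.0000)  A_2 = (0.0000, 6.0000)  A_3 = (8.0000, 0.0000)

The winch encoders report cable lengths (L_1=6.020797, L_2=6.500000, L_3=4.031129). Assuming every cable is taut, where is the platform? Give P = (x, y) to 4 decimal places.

each cable: (A_i−P)·(A_i−P) = L_i²; let q_i = ‖A_i‖²−L_i²
q_1 = 0.0000+9.0000−36.2500 = -27.2500
row 1: 0.0000x − 6.0000y = -21.0000  (q_2=-6.2500)
row 2: -16.0000x + 6.0000y = -75.0000  (q_3=47.7500)
Cramer on rows 1–2 → x = 6.0000, y = 3.5000

(6.0000, 3.5000)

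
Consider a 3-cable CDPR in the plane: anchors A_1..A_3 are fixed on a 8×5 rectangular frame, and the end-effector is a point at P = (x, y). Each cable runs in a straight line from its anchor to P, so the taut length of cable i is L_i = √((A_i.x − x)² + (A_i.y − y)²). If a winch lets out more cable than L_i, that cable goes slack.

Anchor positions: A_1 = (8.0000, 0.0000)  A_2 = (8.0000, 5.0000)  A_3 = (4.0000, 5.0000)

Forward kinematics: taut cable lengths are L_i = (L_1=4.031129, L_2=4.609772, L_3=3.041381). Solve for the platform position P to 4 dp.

expand ‖A_i−P‖²=L_i² and subtract eq 1 (c_i ≔ ‖A_i‖²−L_i²)
c_1 = 64.0000+0.0000−16.2500 = 47.7500
eq1−eq2 → [0.0000  -10.0000]·P = -20.0000
eq1−eq3 → [8.0000  -10.0000]·P = 16.0000
2×2 solve → P = (4.5000, 2.0000)

(4.5000, 2.0000)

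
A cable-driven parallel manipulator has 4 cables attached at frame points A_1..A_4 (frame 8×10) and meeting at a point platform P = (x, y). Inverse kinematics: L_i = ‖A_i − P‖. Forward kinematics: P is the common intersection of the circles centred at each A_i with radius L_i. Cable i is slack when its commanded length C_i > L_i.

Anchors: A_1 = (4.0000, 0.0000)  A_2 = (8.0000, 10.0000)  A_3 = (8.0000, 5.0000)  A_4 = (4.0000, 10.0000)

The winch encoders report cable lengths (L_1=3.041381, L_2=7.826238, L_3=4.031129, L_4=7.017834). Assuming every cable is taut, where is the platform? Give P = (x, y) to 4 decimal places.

each cable: (A_i−P)·(A_i−P) = L_i²; let q_i = ‖A_i‖²−L_i²
q_1 = 16.0000+0.0000−9.2500 = 6.7500
row 1: -8.0000x − 20.0000y = -96.0000  (q_2=102.7500)
row 2: -8.0000x − 10.0000y = -66.0000  (q_3=72.7500)
row 3: 0.0000x − 20.0000y = -60.0000  (q_4=66.7500)
Cramer on rows 1–2 → x = 4.5000, y = 3.0000
check cable 4: ‖A_4−P‖² = 49.2500 ≈ L_4² = 49.2500 ✓

(4.5000, 3.0000)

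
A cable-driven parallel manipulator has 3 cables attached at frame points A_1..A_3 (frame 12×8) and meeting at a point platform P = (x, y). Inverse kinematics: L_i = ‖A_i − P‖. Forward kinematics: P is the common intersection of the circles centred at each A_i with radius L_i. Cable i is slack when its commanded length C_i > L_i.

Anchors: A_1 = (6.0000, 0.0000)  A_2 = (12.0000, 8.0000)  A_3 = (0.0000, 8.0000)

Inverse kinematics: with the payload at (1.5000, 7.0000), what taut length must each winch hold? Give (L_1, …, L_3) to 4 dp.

(8.3217, 10.5475, 1.8028)

L_1: Δ = A_1−P = (4.5000, -7.0000) → ‖Δ‖ = √69.2500 = 8.3217
L_2: Δ = A_2−P = (10.5000, 1.0000) → ‖Δ‖ = √111.2500 = 10.5475
L_3: Δ = A_3−P = (-1.5000, 1.0000) → ‖Δ‖ = √3.2500 = 1.8028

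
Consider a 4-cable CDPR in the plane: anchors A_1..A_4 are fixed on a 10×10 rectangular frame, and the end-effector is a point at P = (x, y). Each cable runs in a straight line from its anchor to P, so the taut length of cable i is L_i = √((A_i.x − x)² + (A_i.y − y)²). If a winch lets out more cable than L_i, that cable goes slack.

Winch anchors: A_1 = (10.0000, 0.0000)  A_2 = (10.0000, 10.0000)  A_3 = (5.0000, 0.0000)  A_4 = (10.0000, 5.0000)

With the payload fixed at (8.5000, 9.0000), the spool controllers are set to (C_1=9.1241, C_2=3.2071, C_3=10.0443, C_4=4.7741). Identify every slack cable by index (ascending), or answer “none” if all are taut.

2, 3, 4

cable 1: L_1 = ‖A_1−P‖ = 9.1241;  C_1 = 9.1241 → taut
cable 2: L_2 = ‖A_2−P‖ = 1.8028;  C_2 = 3.2071 → slack
cable 3: L_3 = ‖A_3−P‖ = 9.6566;  C_3 = 10.0443 → slack
cable 4: L_4 = ‖A_4−P‖ = 4.2720;  C_4 = 4.7741 → slack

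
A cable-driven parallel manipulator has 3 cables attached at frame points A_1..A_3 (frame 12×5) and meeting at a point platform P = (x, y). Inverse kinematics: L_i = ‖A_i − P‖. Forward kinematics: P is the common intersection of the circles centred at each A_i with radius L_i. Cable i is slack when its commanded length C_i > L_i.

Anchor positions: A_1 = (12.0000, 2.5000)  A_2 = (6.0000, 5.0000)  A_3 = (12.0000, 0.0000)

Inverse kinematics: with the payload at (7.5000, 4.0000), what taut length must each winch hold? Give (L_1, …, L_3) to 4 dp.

(4.7434, 1.8028, 6.0208)

L_1 = √((12.0000−7.5000)² + (2.5000−4.0000)²) = 4.7434
L_2 = √((6.0000−7.5000)² + (5.0000−4.0000)²) = 1.8028
L_3 = √((12.0000−7.5000)² + (0.0000−4.0000)²) = 6.0208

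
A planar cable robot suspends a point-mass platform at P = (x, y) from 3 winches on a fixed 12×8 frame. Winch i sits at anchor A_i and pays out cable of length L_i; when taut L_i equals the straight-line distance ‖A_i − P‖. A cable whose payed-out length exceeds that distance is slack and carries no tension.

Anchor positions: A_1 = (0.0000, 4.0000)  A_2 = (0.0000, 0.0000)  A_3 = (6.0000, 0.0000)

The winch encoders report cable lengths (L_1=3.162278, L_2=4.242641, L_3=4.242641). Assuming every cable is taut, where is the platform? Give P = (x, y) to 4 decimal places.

circle eqns → linear via eq_j − eq_1; set q_j = A_j·A_j − L_j²
q_1 = 0.0000+16.0000−10.0000 = 6.0000
0.0000·x + 8.0000·y = q_1−q_2 = 24.0000
-12.0000·x + 8.0000·y = q_1−q_3 = -12.0000
solve first two rows → x=3.0000, y=3.0000

(3.0000, 3.0000)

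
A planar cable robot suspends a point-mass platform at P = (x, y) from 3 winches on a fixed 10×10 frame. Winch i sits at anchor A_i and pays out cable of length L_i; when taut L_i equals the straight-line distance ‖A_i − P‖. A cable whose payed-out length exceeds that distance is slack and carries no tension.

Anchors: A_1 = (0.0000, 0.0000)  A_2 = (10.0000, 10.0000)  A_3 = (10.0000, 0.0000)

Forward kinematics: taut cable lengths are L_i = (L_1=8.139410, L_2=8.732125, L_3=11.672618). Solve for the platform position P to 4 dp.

(1.5000, 8.0000)

each cable: (A_i−P)·(A_i−P) = L_i²; let k_i = ‖A_i‖²−L_i²
k_1 = 0.0000+0.0000−66.2500 = -66.2500
row 1: -20.0000x − 20.0000y = -190.0000  (k_2=123.7500)
row 2: -20.0000x + 0.0000y = -30.0000  (k_3=-36.2500)
Cramer on rows 1–2 → x = 1.5000, y = 8.0000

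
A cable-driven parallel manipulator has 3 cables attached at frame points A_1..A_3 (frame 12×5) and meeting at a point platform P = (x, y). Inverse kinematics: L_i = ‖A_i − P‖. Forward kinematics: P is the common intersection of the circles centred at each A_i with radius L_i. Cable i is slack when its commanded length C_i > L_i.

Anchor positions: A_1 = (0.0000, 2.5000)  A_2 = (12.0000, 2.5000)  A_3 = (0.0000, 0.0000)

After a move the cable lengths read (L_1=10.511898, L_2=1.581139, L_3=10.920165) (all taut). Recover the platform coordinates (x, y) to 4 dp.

(10.5000, 3.0000)

expand ‖A_i−P‖²=L_i² and subtract eq 1 (q_i ≔ ‖A_i‖²−L_i²)
q_1 = 0.0000+6.2500−110.5000 = -104.2500
eq1−eq2 → [-24.0000  0.0000]·P = -252.0000
eq1−eq3 → [0.0000  5.0000]·P = 15.0000
2×2 solve → P = (10.5000, 3.0000)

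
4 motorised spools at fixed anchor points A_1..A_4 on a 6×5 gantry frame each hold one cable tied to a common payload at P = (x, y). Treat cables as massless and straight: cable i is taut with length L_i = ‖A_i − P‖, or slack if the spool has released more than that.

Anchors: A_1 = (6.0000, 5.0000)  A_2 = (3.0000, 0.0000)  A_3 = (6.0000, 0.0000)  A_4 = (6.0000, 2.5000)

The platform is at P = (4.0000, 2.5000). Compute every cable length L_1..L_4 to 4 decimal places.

cable 1: Δx=2.0000, Δy=2.5000; L_1 = √(Δx²+Δy²) = 3.2016
cable 2: Δx=-1.0000, Δy=-2.5000; L_2 = √(Δx²+Δy²) = 2.6926
cable 3: Δx=2.0000, Δy=-2.5000; L_3 = √(Δx²+Δy²) = 3.2016
cable 4: Δx=2.0000, Δy=0.0000; L_4 = √(Δx²+Δy²) = 2.0000

(3.2016, 2.6926, 3.2016, 2.0000)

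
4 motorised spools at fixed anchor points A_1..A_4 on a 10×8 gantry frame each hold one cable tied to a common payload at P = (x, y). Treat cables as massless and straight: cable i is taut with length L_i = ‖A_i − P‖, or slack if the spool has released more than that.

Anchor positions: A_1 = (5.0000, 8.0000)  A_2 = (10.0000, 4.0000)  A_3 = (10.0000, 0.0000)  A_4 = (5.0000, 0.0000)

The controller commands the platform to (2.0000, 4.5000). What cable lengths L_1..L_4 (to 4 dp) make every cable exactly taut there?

L_1 = √((5.0000−2.0000)² + (8.0000−4.5000)²) = 4.6098
L_2 = √((10.0000−2.0000)² + (4.0000−4.5000)²) = 8.0156
L_3 = √((10.0000−2.0000)² + (0.0000−4.5000)²) = 9.1788
L_4 = √((5.0000−2.0000)² + (0.0000−4.5000)²) = 5.4083

(4.6098, 8.0156, 9.1788, 5.4083)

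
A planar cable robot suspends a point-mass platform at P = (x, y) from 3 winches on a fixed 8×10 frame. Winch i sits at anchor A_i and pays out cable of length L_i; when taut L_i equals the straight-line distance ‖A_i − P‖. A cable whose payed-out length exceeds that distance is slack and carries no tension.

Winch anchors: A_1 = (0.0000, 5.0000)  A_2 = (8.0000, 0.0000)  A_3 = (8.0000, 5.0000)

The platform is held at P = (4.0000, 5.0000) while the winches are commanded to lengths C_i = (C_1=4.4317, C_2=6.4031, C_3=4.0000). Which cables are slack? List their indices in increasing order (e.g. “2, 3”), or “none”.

1

cable 1: L_1 = ‖A_1−P‖ = 4.0000;  C_1 = 4.4317 → slack
cable 2: L_2 = ‖A_2−P‖ = 6.4031;  C_2 = 6.4031 → taut
cable 3: L_3 = ‖A_3−P‖ = 4.0000;  C_3 = 4.0000 → taut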